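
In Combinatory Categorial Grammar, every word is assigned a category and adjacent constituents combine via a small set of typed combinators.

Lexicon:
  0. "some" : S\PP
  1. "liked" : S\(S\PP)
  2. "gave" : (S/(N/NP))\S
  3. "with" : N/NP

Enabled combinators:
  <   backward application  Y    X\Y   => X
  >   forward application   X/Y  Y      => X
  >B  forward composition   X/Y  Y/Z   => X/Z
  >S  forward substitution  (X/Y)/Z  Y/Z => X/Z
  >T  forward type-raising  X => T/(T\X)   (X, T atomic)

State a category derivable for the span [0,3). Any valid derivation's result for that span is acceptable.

[0,4] S   >
  [0,3] S/(N/NP)   <
    [0,2] S   <
      [0,1] "some" : S\PP
      [1,2] "liked" : S\(S\PP)
    [2,3] "gave" : (S/(N/NP))\S
  [3,4] "with" : N/NP

S/(N/NP)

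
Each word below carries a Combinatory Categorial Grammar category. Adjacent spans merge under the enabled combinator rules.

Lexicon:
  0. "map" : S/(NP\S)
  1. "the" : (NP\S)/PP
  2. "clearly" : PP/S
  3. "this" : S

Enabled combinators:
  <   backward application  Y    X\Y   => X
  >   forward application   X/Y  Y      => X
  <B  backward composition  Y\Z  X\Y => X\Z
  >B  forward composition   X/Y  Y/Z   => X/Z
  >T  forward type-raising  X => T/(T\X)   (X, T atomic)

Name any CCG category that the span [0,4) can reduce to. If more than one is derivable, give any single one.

[0,4] S   >
  [0,1] "map" : S/(NP\S)
  [1,4] NP\S   >
    [1,2] "the" : (NP\S)/PP
    [2,4] PP   >
      [2,3] "clearly" : PP/S
      [3,4] "this" : S

S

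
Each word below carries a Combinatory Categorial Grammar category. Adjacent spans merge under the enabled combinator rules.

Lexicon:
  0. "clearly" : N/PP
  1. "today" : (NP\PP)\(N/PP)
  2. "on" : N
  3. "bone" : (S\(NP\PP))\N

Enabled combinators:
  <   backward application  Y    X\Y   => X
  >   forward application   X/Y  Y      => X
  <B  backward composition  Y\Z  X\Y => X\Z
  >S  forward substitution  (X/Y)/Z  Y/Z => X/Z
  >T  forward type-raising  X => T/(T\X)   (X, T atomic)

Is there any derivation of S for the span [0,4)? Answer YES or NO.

YES

[0,4] S   <
  [0,2] NP\PP   <
    [0,1] "clearly" : N/PP
    [1,2] "today" : (NP\PP)\(N/PP)
  [2,4] S\(NP\PP)   <
    [2,3] "on" : N
    [3,4] "bone" : (S\(NP\PP))\N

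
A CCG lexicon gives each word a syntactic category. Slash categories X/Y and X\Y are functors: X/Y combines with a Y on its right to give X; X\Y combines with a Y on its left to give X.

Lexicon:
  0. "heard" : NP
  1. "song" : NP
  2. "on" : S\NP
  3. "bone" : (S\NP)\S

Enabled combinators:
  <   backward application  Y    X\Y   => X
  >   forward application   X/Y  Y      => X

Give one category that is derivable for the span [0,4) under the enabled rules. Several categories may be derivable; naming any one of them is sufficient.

[0,4] S   <
  [0,1] "heard" : NP
  [1,4] S\NP   <
    [1,3] S   <
      [1,2] "song" : NP
      [2,3] "on" : S\NP
    [3,4] "bone" : (S\NP)\S

S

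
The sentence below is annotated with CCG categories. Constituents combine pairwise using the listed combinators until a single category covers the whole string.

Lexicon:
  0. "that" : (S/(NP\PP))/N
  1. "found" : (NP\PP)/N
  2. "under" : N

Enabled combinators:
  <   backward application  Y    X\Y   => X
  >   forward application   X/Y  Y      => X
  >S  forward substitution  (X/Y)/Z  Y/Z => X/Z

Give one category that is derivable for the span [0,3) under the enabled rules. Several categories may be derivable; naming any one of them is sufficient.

S

[0,3] S   >
  [0,2] S/N   >S
    [0,1] "that" : (S/(NP\PP))/N
    [1,2] "found" : (NP\PP)/N
  [2,3] "under" : N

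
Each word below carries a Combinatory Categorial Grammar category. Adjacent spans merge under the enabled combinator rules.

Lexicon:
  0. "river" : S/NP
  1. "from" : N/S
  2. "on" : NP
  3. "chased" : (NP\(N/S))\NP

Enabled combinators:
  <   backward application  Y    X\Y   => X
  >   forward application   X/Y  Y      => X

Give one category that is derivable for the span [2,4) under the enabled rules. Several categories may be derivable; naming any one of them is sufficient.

NP\(N/S)

[0,4] S   >
  [0,1] "river" : S/NP
  [1,4] NP   <
    [1,2] "from" : N/S
    [2,4] NP\(N/S)   <
      [2,3] "on" : NP
      [3,4] "chased" : (NP\(N/S))\NP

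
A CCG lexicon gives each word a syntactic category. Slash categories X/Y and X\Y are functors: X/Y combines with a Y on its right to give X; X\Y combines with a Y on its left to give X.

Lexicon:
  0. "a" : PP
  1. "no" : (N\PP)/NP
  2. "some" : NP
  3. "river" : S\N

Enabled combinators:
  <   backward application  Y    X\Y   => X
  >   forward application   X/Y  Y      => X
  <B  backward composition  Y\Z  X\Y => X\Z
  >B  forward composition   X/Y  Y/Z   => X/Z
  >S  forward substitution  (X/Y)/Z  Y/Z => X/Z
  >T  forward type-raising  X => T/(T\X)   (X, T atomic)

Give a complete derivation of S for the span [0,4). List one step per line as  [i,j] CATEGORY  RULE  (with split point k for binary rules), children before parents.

[0,1] PP  lex  "a"
[0,1] S/(S\PP)  >T
[1,2] (N\PP)/NP  lex  "no"
[2,3] NP  lex  "some"
[1,3] N\PP  >  k=2
[3,4] S\N  lex  "river"
[1,4] S\PP  <B  k=3
[0,4] S  >  k=1

[0,4] S   >
  [0,1] S/(S\PP)   >T
    [0,1] "a" : PP
  [1,4] S\PP   <B
    [1,3] N\PP   >
      [1,2] "no" : (N\PP)/NP
      [2,3] "some" : NP
    [3,4] "river" : S\N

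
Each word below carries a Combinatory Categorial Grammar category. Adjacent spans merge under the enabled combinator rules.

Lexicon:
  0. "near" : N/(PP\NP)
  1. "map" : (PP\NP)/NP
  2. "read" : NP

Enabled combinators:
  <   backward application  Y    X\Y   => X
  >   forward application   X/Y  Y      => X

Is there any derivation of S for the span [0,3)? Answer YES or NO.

NO

N/(PP\NP) (PP\NP)/NP NP
CKY chart[0,3] = {N}; S ∉ chart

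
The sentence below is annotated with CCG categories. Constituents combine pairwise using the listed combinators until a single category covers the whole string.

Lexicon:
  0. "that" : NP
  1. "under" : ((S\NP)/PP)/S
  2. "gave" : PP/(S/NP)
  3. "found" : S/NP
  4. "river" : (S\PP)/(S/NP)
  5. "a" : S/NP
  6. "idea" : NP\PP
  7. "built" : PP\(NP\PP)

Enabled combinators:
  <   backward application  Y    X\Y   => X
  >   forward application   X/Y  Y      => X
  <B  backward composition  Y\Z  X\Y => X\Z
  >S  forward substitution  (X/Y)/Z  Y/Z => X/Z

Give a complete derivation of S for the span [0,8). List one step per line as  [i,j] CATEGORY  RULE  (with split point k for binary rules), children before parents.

[0,8] S   <
  [0,1] "that" : NP
  [1,8] S\NP   >
    [1,6] (S\NP)/PP   >
      [1,2] "under" : ((S\NP)/PP)/S
      [2,6] S   <
        [2,4] PP   >
          [2,3] "gave" : PP/(S/NP)
          [3,4] "found" : S/NP
        [4,6] S\PP   >
          [4,5] "river" : (S\PP)/(S/NP)
          [5,6] "a" : S/NP
    [6,8] PP   <
      [6,7] "idea" : NP\PP
      [7,8] "built" : PP\(NP\PP)

[0,1] NP  lex  "that"
[1,2] ((S\NP)/PP)/S  lex  "under"
[2,3] PP/(S/NP)  lex  "gave"
[3,4] S/NP  lex  "found"
[2,4] PP  >  k=3
[4,5] (S\PP)/(S/NP)  lex  "river"
[5,6] S/NP  lex  "a"
[4,6] S\PP  >  k=5
[2,6] S  <  k=4
[1,6] (S\NP)/PP  >  k=2
[6,7] NP\PP  lex  "idea"
[7,8] PP\(NP\PP)  lex  "built"
[6,8] PP  <  k=7
[1,8] S\NP  >  k=6
[0,8] S  <  k=1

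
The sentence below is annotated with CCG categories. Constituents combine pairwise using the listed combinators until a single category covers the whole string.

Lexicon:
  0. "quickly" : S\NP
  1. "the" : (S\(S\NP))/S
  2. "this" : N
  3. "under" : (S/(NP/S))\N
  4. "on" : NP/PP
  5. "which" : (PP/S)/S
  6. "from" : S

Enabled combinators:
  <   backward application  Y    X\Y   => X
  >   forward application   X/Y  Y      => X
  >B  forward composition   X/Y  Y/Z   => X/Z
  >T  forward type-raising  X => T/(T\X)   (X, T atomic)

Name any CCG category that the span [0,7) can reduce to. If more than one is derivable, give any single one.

S

[0,7] S   <
  [0,1] "quickly" : S\NP
  [1,7] S\(S\NP)   >
    [1,2] "the" : (S\(S\NP))/S
    [2,7] S   >
      [2,4] S/(NP/S)   <
        [2,3] "this" : N
        [3,4] "under" : (S/(NP/S))\N
      [4,7] NP/S   >B
        [4,5] "on" : NP/PP
        [5,7] PP/S   >
          [5,6] "which" : (PP/S)/S
          [6,7] "from" : S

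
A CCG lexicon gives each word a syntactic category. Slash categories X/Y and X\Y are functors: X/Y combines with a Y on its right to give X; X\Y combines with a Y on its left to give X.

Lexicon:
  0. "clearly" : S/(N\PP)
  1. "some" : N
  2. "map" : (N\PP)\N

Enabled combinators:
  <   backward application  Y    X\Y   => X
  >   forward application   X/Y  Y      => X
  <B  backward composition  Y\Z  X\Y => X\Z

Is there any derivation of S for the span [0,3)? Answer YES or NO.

YES

[0,3] S   >
  [0,1] "clearly" : S/(N\PP)
  [1,3] N\PP   <
    [1,2] "some" : N
    [2,3] "map" : (N\PP)\N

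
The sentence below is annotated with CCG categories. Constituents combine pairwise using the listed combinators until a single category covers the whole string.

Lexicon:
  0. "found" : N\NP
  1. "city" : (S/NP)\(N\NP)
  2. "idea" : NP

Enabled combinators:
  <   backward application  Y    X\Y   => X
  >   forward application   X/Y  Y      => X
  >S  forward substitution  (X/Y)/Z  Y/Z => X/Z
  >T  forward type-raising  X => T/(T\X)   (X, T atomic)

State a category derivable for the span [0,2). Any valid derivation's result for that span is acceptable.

S/NP

[0,3] S   >
  [0,2] S/NP   <
    [0,1] "found" : N\NP
    [1,2] "city" : (S/NP)\(N\NP)
  [2,3] "idea" : NP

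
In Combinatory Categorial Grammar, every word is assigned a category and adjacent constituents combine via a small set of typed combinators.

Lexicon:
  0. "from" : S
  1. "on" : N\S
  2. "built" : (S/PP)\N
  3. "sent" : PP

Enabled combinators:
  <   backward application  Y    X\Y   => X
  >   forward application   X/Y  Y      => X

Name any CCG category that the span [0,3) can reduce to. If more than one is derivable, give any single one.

S/PP

[0,4] S   >
  [0,3] S/PP   <
    [0,2] N   <
      [0,1] "from" : S
      [1,2] "on" : N\S
    [2,3] "built" : (S/PP)\N
  [3,4] "sent" : PP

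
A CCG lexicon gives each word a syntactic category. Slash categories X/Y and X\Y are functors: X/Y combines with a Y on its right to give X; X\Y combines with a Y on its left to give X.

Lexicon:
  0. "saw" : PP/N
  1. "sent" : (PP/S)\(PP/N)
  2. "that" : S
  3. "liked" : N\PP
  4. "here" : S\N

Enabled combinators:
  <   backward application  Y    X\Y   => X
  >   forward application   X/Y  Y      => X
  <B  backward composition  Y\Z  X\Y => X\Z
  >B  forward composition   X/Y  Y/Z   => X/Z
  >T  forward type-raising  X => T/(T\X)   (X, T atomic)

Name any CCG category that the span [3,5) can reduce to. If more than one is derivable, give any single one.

S\PP

[0,5] S   <
  [0,3] PP   >
    [0,2] PP/S   <
      [0,1] "saw" : PP/N
      [1,2] "sent" : (PP/S)\(PP/N)
    [2,3] "that" : S
  [3,5] S\PP   <B
    [3,4] "liked" : N\PP
    [4,5] "here" : S\N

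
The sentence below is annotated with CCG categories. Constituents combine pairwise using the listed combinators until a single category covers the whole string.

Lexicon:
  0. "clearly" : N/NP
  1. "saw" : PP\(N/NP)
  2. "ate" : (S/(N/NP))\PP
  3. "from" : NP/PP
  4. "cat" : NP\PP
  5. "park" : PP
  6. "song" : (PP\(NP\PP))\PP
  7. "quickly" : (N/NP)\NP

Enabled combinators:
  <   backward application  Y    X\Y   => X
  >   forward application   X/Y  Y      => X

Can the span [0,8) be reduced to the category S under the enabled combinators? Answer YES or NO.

[0,8] S   >
  [0,3] S/(N/NP)   <
    [0,2] PP   <
      [0,1] "clearly" : N/NP
      [1,2] "saw" : PP\(N/NP)
    [2,3] "ate" : (S/(N/NP))\PP
  [3,8] N/NP   <
    [3,7] NP   >
      [3,4] "from" : NP/PP
      [4,7] PP   <
        [4,5] "cat" : NP\PP
        [5,7] PP\(NP\PP)   <
          [5,6] "park" : PP
          [6,7] "song" : (PP\(NP\PP))\PP
    [7,8] "quickly" : (N/NP)\NP

YES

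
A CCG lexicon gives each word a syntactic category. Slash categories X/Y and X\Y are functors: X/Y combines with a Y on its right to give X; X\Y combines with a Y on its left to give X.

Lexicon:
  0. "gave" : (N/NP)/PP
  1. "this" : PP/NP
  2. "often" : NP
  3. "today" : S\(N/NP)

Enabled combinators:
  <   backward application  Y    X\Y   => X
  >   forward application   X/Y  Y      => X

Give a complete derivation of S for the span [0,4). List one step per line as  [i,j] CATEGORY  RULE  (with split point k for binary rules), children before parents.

[0,1] (N/NP)/PP  lex  "gave"
[1,2] PP/NP  lex  "this"
[2,3] NP  lex  "often"
[1,3] PP  >  k=2
[0,3] N/NP  >  k=1
[3,4] S\(N/NP)  lex  "today"
[0,4] S  <  k=3

[0,4] S   <
  [0,3] N/NP   >
    [0,1] "gave" : (N/NP)/PP
    [1,3] PP   >
      [1,2] "this" : PP/NP
      [2,3] "often" : NP
  [3,4] "today" : S\(N/NP)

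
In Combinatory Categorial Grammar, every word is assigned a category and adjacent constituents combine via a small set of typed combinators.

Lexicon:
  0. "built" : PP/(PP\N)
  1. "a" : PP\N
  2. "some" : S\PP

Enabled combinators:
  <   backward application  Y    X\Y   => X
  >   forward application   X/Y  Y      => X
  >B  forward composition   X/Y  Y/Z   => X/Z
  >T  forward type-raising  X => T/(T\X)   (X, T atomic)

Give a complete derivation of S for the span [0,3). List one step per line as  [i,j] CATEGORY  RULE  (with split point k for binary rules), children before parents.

[0,1] PP/(PP\N)  lex  "built"
[1,2] PP\N  lex  "a"
[0,2] PP  >  k=1
[2,3] S\PP  lex  "some"
[0,3] S  <  k=2

[0,3] S   <
  [0,2] PP   >
    [0,1] "built" : PP/(PP\N)
    [1,2] "a" : PP\N
  [2,3] "some" : S\PP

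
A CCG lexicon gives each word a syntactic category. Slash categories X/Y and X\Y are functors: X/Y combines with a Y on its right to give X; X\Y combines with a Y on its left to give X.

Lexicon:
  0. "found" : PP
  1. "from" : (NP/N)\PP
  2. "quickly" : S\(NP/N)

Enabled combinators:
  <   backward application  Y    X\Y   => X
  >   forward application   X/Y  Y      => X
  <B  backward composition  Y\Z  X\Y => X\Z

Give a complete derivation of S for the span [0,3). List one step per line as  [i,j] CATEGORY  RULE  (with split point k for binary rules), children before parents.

[0,1] PP  lex  "found"
[1,2] (NP/N)\PP  lex  "from"
[2,3] S\(NP/N)  lex  "quickly"
[1,3] S\PP  <B  k=2
[0,3] S  <  k=1

[0,3] S   <
  [0,1] "found" : PP
  [1,3] S\PP   <B
    [1,2] "from" : (NP/N)\PP
    [2,3] "quickly" : S\(NP/N)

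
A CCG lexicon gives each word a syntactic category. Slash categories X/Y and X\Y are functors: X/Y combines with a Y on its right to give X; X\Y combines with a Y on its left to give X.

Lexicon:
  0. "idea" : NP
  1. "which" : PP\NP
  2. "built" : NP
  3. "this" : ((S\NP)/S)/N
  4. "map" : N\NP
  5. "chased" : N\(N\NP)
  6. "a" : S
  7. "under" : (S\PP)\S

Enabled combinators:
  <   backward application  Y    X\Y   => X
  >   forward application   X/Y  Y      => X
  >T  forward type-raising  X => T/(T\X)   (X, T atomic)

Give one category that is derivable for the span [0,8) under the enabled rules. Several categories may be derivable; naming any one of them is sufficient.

[0,8] S   <
  [0,2] PP   >
    [0,1] PP/(PP\NP)   >T
      [0,1] "idea" : NP
    [1,2] "which" : PP\NP
  [2,8] S\PP   <
    [2,7] S   >
      [2,3] S/(S\NP)   >T
        [2,3] "built" : NP
      [3,7] S\NP   >
        [3,6] (S\NP)/S   >
          [3,4] "this" : ((S\NP)/S)/N
          [4,6] N   <
            [4,5] "map" : N\NP
            [5,6] "chased" : N\(N\NP)
        [6,7] "a" : S
    [7,8] "under" : (S\PP)\S

S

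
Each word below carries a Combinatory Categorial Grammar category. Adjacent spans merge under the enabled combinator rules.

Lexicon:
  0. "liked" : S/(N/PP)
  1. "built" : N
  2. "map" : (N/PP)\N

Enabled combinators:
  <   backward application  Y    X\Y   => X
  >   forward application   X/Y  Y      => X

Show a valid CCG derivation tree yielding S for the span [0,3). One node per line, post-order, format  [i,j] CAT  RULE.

[0,1] S/(N/PP)  lex  "liked"
[1,2] N  lex  "built"
[2,3] (N/PP)\N  lex  "map"
[1,3] N/PP  <  k=2
[0,3] S  >  k=1

[0,3] S   >
  [0,1] "liked" : S/(N/PP)
  [1,3] N/PP   <
    [1,2] "built" : N
    [2,3] "map" : (N/PP)\N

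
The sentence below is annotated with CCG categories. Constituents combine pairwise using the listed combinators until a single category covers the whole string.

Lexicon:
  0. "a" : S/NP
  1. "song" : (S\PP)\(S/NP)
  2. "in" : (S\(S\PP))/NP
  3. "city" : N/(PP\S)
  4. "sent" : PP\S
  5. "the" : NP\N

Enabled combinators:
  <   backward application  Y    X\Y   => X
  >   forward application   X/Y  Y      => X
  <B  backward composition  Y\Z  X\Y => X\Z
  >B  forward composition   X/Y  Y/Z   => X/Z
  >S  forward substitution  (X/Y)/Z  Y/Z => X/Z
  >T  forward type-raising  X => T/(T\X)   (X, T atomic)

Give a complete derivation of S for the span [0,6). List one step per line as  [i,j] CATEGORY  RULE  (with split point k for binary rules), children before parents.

[0,1] S/NP  lex  "a"
[1,2] (S\PP)\(S/NP)  lex  "song"
[0,2] S\PP  <  k=1
[2,3] (S\(S\PP))/NP  lex  "in"
[3,4] N/(PP\S)  lex  "city"
[4,5] PP\S  lex  "sent"
[3,5] N  >  k=4
[5,6] NP\N  lex  "the"
[3,6] NP  <  k=5
[2,6] S\(S\PP)  >  k=3
[0,6] S  <  k=2

[0,6] S   <
  [0,2] S\PP   <
    [0,1] "a" : S/NP
    [1,2] "song" : (S\PP)\(S/NP)
  [2,6] S\(S\PP)   >
    [2,3] "in" : (S\(S\PP))/NP
    [3,6] NP   <
      [3,5] N   >
        [3,4] "city" : N/(PP\S)
        [4,5] "sent" : PP\S
      [5,6] "the" : NP\N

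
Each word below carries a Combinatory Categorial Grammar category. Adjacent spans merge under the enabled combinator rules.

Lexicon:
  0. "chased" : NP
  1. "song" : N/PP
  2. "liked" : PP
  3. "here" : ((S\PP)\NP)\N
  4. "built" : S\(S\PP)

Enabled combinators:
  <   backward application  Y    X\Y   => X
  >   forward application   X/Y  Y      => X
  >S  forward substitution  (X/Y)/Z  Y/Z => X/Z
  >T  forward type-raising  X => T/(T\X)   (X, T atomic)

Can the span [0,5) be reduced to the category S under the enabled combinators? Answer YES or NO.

YES

[0,5] S   <
  [0,4] S\PP   <
    [0,1] "chased" : NP
    [1,4] (S\PP)\NP   <
      [1,3] N   >
        [1,2] "song" : N/PP
        [2,3] "liked" : PP
      [3,4] "here" : ((S\PP)\NP)\N
  [4,5] "built" : S\(S\PP)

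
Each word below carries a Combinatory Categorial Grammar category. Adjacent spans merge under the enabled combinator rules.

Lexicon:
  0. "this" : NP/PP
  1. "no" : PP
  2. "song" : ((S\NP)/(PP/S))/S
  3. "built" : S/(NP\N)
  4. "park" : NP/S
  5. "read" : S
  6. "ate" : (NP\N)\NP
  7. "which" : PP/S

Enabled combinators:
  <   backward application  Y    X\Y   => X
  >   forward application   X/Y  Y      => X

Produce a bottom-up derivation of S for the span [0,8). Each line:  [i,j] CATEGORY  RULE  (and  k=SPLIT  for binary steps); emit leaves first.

[0,1] NP/PP  lex  "this"
[1,2] PP  lex  "no"
[0,2] NP  >  k=1
[2,3] ((S\NP)/(PP/S))/S  lex  "song"
[3,4] S/(NP\N)  lex  "built"
[4,5] NP/S  lex  "park"
[5,6] S  lex  "read"
[4,6] NP  >  k=5
[6,7] (NP\N)\NP  lex  "ate"
[4,7] NP\N  <  k=6
[3,7] S  >  k=4
[2,7] (S\NP)/(PP/S)  >  k=3
[7,8] PP/S  lex  "which"
[2,8] S\NP  >  k=7
[0,8] S  <  k=2

[0,8] S   <
  [0,2] NP   >
    [0,1] "this" : NP/PP
    [1,2] "no" : PP
  [2,8] S\NP   >
    [2,7] (S\NP)/(PP/S)   >
      [2,3] "song" : ((S\NP)/(PP/S))/S
      [3,7] S   >
        [3,4] "built" : S/(NP\N)
        [4,7] NP\N   <
          [4,6] NP   >
            [4,5] "park" : NP/S
            [5,6] "read" : S
          [6,7] "ate" : (NP\N)\NP
    [7,8] "which" : PP/S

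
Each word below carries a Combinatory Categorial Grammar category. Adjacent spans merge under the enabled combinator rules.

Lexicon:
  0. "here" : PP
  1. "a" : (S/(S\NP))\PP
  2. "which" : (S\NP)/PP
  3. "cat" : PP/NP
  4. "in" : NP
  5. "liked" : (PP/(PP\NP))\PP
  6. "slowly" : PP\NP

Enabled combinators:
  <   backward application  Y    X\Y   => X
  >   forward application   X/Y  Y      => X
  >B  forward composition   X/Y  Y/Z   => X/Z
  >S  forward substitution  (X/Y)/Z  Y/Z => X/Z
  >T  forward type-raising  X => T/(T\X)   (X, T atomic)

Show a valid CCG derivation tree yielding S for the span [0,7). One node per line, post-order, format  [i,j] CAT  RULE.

[0,1] PP  lex  "here"
[1,2] (S/(S\NP))\PP  lex  "a"
[0,2] S/(S\NP)  <  k=1
[2,3] (S\NP)/PP  lex  "which"
[3,4] PP/NP  lex  "cat"
[4,5] NP  lex  "in"
[3,5] PP  >  k=4
[5,6] (PP/(PP\NP))\PP  lex  "liked"
[3,6] PP/(PP\NP)  <  k=5
[6,7] PP\NP  lex  "slowly"
[3,7] PP  >  k=6
[2,7] S\NP  >  k=3
[0,7] S  >  k=2

[0,7] S   >
  [0,2] S/(S\NP)   <
    [0,1] "here" : PP
    [1,2] "a" : (S/(S\NP))\PP
  [2,7] S\NP   >
    [2,3] "which" : (S\NP)/PP
    [3,7] PP   >
      [3,6] PP/(PP\NP)   <
        [3,5] PP   >
          [3,4] "cat" : PP/NP
          [4,5] "in" : NP
        [5,6] "liked" : (PP/(PP\NP))\PP
      [6,7] "slowly" : PP\NP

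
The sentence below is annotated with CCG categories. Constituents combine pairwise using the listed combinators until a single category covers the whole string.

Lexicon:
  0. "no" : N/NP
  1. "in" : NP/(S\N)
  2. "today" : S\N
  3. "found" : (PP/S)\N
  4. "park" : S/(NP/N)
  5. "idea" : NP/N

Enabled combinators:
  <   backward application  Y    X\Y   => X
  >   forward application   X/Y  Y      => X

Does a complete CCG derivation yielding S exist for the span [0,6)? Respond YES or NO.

NO

N/NP NP/(S\N) S\N (PP/S)\N S/(NP/N) NP/N
CKY chart[0,6] = {PP}; S ∉ chart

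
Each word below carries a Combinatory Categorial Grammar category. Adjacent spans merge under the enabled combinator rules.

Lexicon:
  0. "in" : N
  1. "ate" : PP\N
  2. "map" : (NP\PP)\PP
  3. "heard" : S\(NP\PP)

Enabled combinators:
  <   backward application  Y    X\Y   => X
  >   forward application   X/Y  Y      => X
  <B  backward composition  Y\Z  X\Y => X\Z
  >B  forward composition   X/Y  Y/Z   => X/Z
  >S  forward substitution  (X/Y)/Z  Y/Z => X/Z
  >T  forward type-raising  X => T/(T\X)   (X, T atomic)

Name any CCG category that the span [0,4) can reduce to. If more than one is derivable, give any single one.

[0,4] S   <
  [0,2] PP   >
    [0,1] PP/(PP\N)   >T
      [0,1] "in" : N
    [1,2] "ate" : PP\N
  [2,4] S\PP   <B
    [2,3] "map" : (NP\PP)\PP
    [3,4] "heard" : S\(NP\PP)

S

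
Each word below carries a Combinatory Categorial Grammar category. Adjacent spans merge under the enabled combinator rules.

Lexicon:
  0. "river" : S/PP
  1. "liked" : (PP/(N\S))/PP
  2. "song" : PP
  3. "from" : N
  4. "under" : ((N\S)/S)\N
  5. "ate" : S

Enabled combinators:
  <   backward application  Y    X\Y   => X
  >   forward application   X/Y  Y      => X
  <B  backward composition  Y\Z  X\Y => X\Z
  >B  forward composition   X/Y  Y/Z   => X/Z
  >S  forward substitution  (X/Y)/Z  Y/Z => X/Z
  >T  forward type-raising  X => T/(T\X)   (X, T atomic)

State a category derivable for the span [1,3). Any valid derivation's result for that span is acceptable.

[0,6] S   >
  [0,1] "river" : S/PP
  [1,6] PP   >
    [1,3] PP/(N\S)   >
      [1,2] "liked" : (PP/(N\S))/PP
      [2,3] "song" : PP
    [3,6] N\S   >
      [3,5] (N\S)/S   <
        [3,4] "from" : N
        [4,5] "under" : ((N\S)/S)\N
      [5,6] "ate" : S

PP/(N\S)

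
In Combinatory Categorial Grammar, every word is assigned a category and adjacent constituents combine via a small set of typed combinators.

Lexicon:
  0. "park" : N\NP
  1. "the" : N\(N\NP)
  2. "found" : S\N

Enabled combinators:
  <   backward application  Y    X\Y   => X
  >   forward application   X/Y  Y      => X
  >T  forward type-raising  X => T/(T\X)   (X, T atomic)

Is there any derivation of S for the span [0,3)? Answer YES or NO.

YES

[0,3] S   <
  [0,2] N   <
    [0,1] "park" : N\NP
    [1,2] "the" : N\(N\NP)
  [2,3] "found" : S\N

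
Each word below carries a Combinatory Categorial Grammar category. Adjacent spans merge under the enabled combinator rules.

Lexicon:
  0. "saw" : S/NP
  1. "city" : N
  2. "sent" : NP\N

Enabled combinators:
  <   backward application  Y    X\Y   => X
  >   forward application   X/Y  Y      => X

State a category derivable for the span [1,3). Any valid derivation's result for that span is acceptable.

[0,3] S   >
  [0,1] "saw" : S/NP
  [1,3] NP   <
    [1,2] "city" : N
    [2,3] "sent" : NP\N

NP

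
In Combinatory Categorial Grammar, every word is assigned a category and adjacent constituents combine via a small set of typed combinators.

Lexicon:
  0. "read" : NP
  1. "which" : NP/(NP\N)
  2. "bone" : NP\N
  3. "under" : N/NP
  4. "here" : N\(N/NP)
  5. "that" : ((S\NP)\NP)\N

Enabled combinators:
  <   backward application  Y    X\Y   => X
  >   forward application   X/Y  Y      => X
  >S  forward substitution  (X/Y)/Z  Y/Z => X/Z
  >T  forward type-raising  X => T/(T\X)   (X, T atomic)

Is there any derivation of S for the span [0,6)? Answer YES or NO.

YES

[0,6] S   <
  [0,1] "read" : NP
  [1,6] S\NP   <
    [1,3] NP   >
      [1,2] "which" : NP/(NP\N)
      [2,3] "bone" : NP\N
    [3,6] (S\NP)\NP   <
      [3,5] N   <
        [3,4] "under" : N/NP
        [4,5] "here" : N\(N/NP)
      [5,6] "that" : ((S\NP)\NP)\N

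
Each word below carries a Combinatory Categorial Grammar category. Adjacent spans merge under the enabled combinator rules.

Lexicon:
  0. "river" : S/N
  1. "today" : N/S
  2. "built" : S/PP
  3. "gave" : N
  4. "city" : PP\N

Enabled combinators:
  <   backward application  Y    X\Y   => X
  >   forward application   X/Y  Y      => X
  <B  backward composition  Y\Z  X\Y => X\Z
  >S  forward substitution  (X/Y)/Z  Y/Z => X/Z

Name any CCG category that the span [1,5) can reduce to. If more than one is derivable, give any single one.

[0,5] S   >
  [0,1] "river" : S/N
  [1,5] N   >
    [1,2] "today" : N/S
    [2,5] S   >
      [2,3] "built" : S/PP
      [3,5] PP   <
        [3,4] "gave" : N
        [4,5] "city" : PP\N

N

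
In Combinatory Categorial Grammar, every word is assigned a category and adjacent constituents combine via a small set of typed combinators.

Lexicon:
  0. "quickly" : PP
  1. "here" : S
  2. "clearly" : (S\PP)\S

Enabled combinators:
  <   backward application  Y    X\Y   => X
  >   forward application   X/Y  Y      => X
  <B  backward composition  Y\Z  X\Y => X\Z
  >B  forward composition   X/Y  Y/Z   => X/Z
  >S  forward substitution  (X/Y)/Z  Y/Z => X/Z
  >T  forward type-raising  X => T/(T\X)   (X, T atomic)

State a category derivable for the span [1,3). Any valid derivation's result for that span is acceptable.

S\PP

[0,3] S   >
  [0,1] S/(S\PP)   >T
    [0,1] "quickly" : PP
  [1,3] S\PP   <
    [1,2] "here" : S
    [2,3] "clearly" : (S\PP)\S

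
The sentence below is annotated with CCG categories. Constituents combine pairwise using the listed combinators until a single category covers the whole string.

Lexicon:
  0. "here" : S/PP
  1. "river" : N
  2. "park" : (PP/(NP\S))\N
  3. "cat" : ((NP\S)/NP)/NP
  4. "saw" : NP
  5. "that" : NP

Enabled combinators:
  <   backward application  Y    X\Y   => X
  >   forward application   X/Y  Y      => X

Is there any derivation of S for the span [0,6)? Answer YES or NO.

[0,6] S   >
  [0,1] "here" : S/PP
  [1,6] PP   >
    [1,3] PP/(NP\S)   <
      [1,2] "river" : N
      [2,3] "park" : (PP/(NP\S))\N
    [3,6] NP\S   >
      [3,5] (NP\S)/NP   >
        [3,4] "cat" : ((NP\S)/NP)/NP
        [4,5] "saw" : NP
      [5,6] "that" : NP

YES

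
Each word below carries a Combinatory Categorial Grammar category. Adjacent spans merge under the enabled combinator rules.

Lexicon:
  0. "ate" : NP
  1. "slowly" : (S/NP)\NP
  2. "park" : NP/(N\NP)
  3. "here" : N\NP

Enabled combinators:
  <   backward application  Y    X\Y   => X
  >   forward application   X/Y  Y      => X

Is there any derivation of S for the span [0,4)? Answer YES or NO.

[0,4] S   >
  [0,2] S/NP   <
    [0,1] "ate" : NP
    [1,2] "slowly" : (S/NP)\NP
  [2,4] NP   >
    [2,3] "park" : NP/(N\NP)
    [3,4] "here" : N\NP

YES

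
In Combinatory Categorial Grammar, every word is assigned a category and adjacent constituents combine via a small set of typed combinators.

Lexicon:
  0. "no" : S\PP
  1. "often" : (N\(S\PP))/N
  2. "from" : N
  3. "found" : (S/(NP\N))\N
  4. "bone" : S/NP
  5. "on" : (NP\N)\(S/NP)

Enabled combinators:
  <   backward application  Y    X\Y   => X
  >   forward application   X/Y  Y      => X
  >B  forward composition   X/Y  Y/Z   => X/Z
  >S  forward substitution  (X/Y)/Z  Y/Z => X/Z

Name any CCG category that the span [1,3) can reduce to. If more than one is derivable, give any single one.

[0,6] S   >
  [0,4] S/(NP\N)   <
    [0,3] N   <
      [0,1] "no" : S\PP
      [1,3] N\(S\PP)   >
        [1,2] "often" : (N\(S\PP))/N
        [2,3] "from" : N
    [3,4] "found" : (S/(NP\N))\N
  [4,6] NP\N   <
    [4,5] "bone" : S/NP
    [5,6] "on" : (NP\N)\(S/NP)

N\(S\PP)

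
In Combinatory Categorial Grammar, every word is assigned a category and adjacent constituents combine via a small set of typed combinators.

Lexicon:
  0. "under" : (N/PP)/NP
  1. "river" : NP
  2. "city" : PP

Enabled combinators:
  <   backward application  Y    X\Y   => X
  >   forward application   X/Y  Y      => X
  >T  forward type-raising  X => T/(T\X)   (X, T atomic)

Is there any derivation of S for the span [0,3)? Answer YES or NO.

(N/PP)/NP NP PP
CKY chart[0,3] = {N, N/(N\N), NP/(NP\N), PP/(PP\N), S/(S\N)}; S ∉ chart

NO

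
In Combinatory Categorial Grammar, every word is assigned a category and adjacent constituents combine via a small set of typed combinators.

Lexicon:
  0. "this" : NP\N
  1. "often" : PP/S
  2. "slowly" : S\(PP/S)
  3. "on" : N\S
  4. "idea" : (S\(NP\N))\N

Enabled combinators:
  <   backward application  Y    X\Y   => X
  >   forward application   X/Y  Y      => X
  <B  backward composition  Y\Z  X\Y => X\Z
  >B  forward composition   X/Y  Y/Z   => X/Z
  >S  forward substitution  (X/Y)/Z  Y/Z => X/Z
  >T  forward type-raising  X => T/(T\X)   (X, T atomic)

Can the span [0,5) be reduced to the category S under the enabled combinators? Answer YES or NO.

[0,5] S   <
  [0,1] "this" : NP\N
  [1,5] S\(NP\N)   <
    [1,4] N   <
      [1,3] S   <
        [1,2] "often" : PP/S
        [2,3] "slowly" : S\(PP/S)
      [3,4] "on" : N\S
    [4,5] "idea" : (S\(NP\N))\N

YES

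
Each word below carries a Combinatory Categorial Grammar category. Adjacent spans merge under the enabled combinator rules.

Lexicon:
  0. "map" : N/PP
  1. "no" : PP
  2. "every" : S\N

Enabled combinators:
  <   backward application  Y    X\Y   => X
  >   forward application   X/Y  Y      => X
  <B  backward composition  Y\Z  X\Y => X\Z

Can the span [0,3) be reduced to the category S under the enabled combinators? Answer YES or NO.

YES

[0,3] S   <
  [0,2] N   >
    [0,1] "map" : N/PP
    [1,2] "no" : PP
  [2,3] "every" : S\N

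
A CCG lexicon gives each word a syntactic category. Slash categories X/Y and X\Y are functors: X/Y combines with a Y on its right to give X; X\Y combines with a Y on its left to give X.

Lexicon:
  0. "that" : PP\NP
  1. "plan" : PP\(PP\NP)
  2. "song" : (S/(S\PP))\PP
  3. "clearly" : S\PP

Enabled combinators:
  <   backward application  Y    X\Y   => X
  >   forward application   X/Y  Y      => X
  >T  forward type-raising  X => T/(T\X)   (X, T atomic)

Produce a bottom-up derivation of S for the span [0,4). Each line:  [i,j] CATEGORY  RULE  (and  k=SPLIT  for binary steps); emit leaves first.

[0,4] S   >
  [0,3] S/(S\PP)   <
    [0,2] PP   <
      [0,1] "that" : PP\NP
      [1,2] "plan" : PP\(PP\NP)
    [2,3] "song" : (S/(S\PP))\PP
  [3,4] "clearly" : S\PP

[0,1] PP\NP  lex  "that"
[1,2] PP\(PP\NP)  lex  "plan"
[0,2] PP  <  k=1
[2,3] (S/(S\PP))\PP  lex  "song"
[0,3] S/(S\PP)  <  k=2
[3,4] S\PP  lex  "clearly"
[0,4] S  >  k=3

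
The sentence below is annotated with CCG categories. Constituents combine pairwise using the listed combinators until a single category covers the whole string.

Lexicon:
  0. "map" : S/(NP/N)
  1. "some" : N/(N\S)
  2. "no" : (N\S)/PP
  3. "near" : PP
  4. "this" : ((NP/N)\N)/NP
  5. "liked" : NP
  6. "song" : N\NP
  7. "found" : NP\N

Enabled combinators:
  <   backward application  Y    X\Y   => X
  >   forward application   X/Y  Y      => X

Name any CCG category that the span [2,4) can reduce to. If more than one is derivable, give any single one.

[0,8] S   >
  [0,1] "map" : S/(NP/N)
  [1,8] NP/N   <
    [1,4] N   >
      [1,2] "some" : N/(N\S)
      [2,4] N\S   >
        [2,3] "no" : (N\S)/PP
        [3,4] "near" : PP
    [4,8] (NP/N)\N   >
      [4,5] "this" : ((NP/N)\N)/NP
      [5,8] NP   <
        [5,7] N   <
          [5,6] "liked" : NP
          [6,7] "song" : N\NP
        [7,8] "found" : NP\N

N\S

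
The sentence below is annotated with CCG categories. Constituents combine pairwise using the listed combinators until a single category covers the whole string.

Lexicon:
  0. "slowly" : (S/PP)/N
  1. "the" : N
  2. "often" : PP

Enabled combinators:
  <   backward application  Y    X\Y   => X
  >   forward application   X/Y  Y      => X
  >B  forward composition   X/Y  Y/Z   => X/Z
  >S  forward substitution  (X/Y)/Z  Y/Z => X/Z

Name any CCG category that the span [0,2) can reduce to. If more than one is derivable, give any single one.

[0,3] S   >
  [0,2] S/PP   >
    [0,1] "slowly" : (S/PP)/N
    [1,2] "the" : N
  [2,3] "often" : PP

S/PP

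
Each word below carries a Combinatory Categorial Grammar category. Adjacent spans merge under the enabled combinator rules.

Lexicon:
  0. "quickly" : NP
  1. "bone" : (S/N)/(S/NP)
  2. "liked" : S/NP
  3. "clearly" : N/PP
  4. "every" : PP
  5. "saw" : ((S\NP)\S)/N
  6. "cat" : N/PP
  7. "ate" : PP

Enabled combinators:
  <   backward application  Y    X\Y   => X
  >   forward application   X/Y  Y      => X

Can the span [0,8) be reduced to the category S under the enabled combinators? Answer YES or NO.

YES

[0,8] S   <
  [0,1] "quickly" : NP
  [1,8] S\NP   <
    [1,5] S   >
      [1,3] S/N   >
        [1,2] "bone" : (S/N)/(S/NP)
        [2,3] "liked" : S/NP
      [3,5] N   >
        [3,4] "clearly" : N/PP
        [4,5] "every" : PP
    [5,8] (S\NP)\S   >
      [5,6] "saw" : ((S\NP)\S)/N
      [6,8] N   >
        [6,7] "cat" : N/PP
        [7,8] "ate" : PP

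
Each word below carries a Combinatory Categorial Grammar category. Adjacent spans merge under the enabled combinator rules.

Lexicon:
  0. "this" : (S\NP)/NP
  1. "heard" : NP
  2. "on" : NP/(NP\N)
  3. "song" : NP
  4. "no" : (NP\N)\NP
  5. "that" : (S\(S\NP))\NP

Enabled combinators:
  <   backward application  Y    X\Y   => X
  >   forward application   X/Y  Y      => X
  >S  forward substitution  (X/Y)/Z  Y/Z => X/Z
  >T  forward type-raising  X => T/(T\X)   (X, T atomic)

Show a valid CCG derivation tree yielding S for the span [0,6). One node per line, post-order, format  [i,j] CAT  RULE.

[0,6] S   <
  [0,2] S\NP   >
    [0,1] "this" : (S\NP)/NP
    [1,2] "heard" : NP
  [2,6] S\(S\NP)   <
    [2,5] NP   >
      [2,3] "on" : NP/(NP\N)
      [3,5] NP\N   <
        [3,4] "song" : NP
        [4,5] "no" : (NP\N)\NP
    [5,6] "that" : (S\(S\NP))\NP

[0,1] (S\NP)/NP  lex  "this"
[1,2] NP  lex  "heard"
[0,2] S\NP  >  k=1
[2,3] NP/(NP\N)  lex  "on"
[3,4] NP  lex  "song"
[4,5] (NP\N)\NP  lex  "no"
[3,5] NP\N  <  k=4
[2,5] NP  >  k=3
[5,6] (S\(S\NP))\NP  lex  "that"
[2,6] S\(S\NP)  <  k=5
[0,6] S  <  k=2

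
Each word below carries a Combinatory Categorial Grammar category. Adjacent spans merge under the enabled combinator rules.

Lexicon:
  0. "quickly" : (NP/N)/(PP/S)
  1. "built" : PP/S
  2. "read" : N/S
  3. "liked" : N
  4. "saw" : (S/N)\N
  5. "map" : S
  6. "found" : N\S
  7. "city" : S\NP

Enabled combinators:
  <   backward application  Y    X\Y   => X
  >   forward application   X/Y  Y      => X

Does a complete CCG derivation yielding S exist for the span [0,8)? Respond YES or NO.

[0,8] S   <
  [0,7] NP   >
    [0,2] NP/N   >
      [0,1] "quickly" : (NP/N)/(PP/S)
      [1,2] "built" : PP/S
    [2,7] N   >
      [2,3] "read" : N/S
      [3,7] S   >
        [3,5] S/N   <
          [3,4] "liked" : N
          [4,5] "saw" : (S/N)\N
        [5,7] N   <
          [5,6] "map" : S
          [6,7] "found" : N\S
  [7,8] "city" : S\NP

YES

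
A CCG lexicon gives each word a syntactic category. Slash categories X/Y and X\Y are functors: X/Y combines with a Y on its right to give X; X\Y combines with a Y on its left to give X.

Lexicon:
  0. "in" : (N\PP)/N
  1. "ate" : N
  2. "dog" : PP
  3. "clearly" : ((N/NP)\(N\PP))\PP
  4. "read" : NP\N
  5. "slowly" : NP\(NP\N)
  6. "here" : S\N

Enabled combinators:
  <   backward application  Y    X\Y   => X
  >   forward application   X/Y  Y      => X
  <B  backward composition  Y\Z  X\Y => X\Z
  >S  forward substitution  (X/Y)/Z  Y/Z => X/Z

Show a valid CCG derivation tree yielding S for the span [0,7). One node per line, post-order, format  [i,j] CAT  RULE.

[0,7] S   <
  [0,6] N   >
    [0,4] N/NP   <
      [0,2] N\PP   >
        [0,1] "in" : (N\PP)/N
        [1,2] "ate" : N
      [2,4] (N/NP)\(N\PP)   <
        [2,3] "dog" : PP
        [3,4] "clearly" : ((N/NP)\(N\PP))\PP
    [4,6] NP   <
      [4,5] "read" : NP\N
      [5,6] "slowly" : NP\(NP\N)
  [6,7] "here" : S\N

[0,1] (N\PP)/N  lex  "in"
[1,2] N  lex  "ate"
[0,2] N\PP  >  k=1
[2,3] PP  lex  "dog"
[3,4] ((N/NP)\(N\PP))\PP  lex  "clearly"
[2,4] (N/NP)\(N\PP)  <  k=3
[0,4] N/NP  <  k=2
[4,5] NP\N  lex  "read"
[5,6] NP\(NP\N)  lex  "slowly"
[4,6] NP  <  k=5
[0,6] N  >  k=4
[6,7] S\N  lex  "here"
[0,7] S  <  k=6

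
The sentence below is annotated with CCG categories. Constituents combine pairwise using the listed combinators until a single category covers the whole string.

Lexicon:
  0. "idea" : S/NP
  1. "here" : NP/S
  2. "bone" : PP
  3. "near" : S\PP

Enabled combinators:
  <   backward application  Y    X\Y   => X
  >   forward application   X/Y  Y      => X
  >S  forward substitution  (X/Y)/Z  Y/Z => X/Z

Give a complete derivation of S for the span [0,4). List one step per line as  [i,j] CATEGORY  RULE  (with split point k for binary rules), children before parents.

[0,4] S   >
  [0,1] "idea" : S/NP
  [1,4] NP   >
    [1,2] "here" : NP/S
    [2,4] S   <
      [2,3] "bone" : PP
      [3,4] "near" : S\PP

[0,1] S/NP  lex  "idea"
[1,2] NP/S  lex  "here"
[2,3] PP  lex  "bone"
[3,4] S\PP  lex  "near"
[2,4] S  <  k=3
[1,4] NP  >  k=2
[0,4] S  >  k=1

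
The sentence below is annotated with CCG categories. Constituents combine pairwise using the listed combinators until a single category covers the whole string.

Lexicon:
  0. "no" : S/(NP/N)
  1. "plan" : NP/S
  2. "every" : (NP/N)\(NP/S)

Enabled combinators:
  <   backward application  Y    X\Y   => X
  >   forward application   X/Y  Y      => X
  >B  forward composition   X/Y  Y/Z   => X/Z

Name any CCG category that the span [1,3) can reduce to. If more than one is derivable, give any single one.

NP/N

[0,3] S   >
  [0,1] "no" : S/(NP/N)
  [1,3] NP/N   <
    [1,2] "plan" : NP/S
    [2,3] "every" : (NP/N)\(NP/S)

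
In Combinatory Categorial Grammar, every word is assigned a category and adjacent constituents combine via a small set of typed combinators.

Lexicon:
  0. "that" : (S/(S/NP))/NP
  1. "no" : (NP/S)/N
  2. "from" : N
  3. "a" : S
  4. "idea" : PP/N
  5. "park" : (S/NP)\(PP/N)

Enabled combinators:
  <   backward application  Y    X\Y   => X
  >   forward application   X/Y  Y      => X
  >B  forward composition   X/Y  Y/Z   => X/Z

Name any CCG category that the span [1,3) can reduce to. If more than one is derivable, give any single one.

[0,6] S   >
  [0,4] S/(S/NP)   >
    [0,1] "that" : (S/(S/NP))/NP
    [1,4] NP   >
      [1,3] NP/S   >
        [1,2] "no" : (NP/S)/N
        [2,3] "from" : N
      [3,4] "a" : S
  [4,6] S/NP   <
    [4,5] "idea" : PP/N
    [5,6] "park" : (S/NP)\(PP/N)

NP/S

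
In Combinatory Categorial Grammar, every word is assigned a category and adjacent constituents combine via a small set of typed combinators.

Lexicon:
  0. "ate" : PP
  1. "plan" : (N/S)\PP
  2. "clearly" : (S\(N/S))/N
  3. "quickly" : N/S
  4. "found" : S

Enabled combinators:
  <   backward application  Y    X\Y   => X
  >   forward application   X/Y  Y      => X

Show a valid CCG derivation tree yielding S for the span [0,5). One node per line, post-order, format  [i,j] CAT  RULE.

[0,1] PP  lex  "ate"
[1,2] (N/S)\PP  lex  "plan"
[0,2] N/S  <  k=1
[2,3] (S\(N/S))/N  lex  "clearly"
[3,4] N/S  lex  "quickly"
[4,5] S  lex  "found"
[3,5] N  >  k=4
[2,5] S\(N/S)  >  k=3
[0,5] S  <  k=2

[0,5] S   <
  [0,2] N/S   <
    [0,1] "ate" : PP
    [1,2] "plan" : (N/S)\PP
  [2,5] S\(N/S)   >
    [2,3] "clearly" : (S\(N/S))/N
    [3,5] N   >
      [3,4] "quickly" : N/S
      [4,5] "found" : S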